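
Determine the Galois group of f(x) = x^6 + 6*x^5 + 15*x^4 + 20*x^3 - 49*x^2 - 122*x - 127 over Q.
The polynomial f is an irreducible sextic over Q, so G = Gal(f/Q) is one of the 16 transitive subgroups 6T1, ..., 6T16 of S_6. The discriminant of f is 3603718079512576 = 60030976^2, a perfect square, so G is contained in A_6. The transitive groups of degree 6 contained in A_6 are: A_4 (6T4, order 12), S_4 (6T7, order 24), (C_3 x C_3) : C_4 (6T10, order 36), PSL(2,5) (6T12, order 60), A_6 (6T15, order 360). By Dedekind's theorem, for a prime p not dividing disc(f) the degrees of the irreducible factors of f mod p form the cycle type of an element of G. Factoring f modulo the 79 such primes p <= 419 (skipping 2, 229, which divide the discriminant), each new pattern first appears at: mod 3: f = (x^3 + x^2 + x + 2)(x^3 + 2x^2 + 1), pattern 3+3; mod 7: f = (x^2 + 2x + 3)(x^4 + 4x^3 + 4x^2 + 2), pattern 4+2; mod 23: f = (x + 6)(x + 19)(x^2 + 2)(x^2 + 4x + 6), pattern 2+2+1+1; mod 193: f = (x + 8)(x + 14)(x + 20)(x + 175)(x + 181)(x + 187), pattern 1+1+1+1+1+1. No other pattern occurs in this range, so the set of observed cycle types is {3+3, 4+2, 2+2+1+1, 1+1+1+1+1+1}. The candidates containing elements of all these cycle types are S_4 (6T7) of order 24, (C_3 x C_3) : C_4 (6T10) of order 36, A_6 (6T15) of order 360; the others are excluded. The observed types are precisely the cycle types that occur in S_4 (6T7). Each of the other remaining candidates has further cycle types, and by the Chebotarev density theorem the matching factorization patterns would occur for a proportion of primes equal to their share of the group: (C_3 x C_3) : C_4 (6T10) additionally contains elements of type 3+1+1+1 (4 of its 36 elements, about 11% of primes); A_6 (6T15) additionally contains elements of type 5+1, 3+1+1+1 (184 of its 360 elements, about 51% of primes). None of the 79 primes tested shows any such pattern (for each of these groups the chance of that is below 10^-4), which rules them out. Hence G = S_4 (6T7), of order 24.

S_4 (also written S4+)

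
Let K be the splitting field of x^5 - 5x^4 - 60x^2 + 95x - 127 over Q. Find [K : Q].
The degree of the splitting field over Q equals the order of the Galois group, so first determine the group. The polynomial f is an irreducible quintic over Q, so G = Gal(f/Q) is a transitive subgroup of S_5: one of C_5 (5T1, order 5), D_5 (5T2, order 10), F_20 (5T3, order 20), A_5 (5T4, order 60) or S_5 (5T5, order 120). The discriminant of f is 23040000000000 = 4800000^2, a perfect square, so G is contained in A_5. The transitive groups of degree 5 contained in A_5 are: C_5 (5T1, order 5), D_5 (5T2, order 10), A_5 (5T4, order 60). By Dedekind's theorem, for a prime p not dividing disc(f) the degrees of the irreducible factors of f mod p form the cycle type of an element of G. Factoring f modulo the 23 such primes p <= 101 (skipping 2, 3, 5, which divide the discriminant), each new pattern first appears at: mod 7: f = (x^5 + 2x^4 + 3x^2 + 4x + 6), pattern 5; mod 17: f = (x + 14)(x^2 + x + 6)(x^2 + 14x + 8), pattern 2+2+1. No other pattern occurs in this range, so the set of observed cycle types is {5, 2+2+1}. The candidates containing elements of all these cycle types are D_5 (5T2) of order 10, A_5 (5T4) of order 60; the others are excluded. The observed types are precisely the cycle types that occur in D_5 (5T2) (apart from the identity). Each of the other remaining candidates has further cycle types, and by the Chebotarev density theorem the matching factorization patterns would occur for a proportion of primes equal to their share of the group: A_5 (5T4) additionally contains elements of type 3+1+1 (20 of its 60 elements, about 33% of primes). None of the 23 primes tested shows any such pattern (for each of these groups the chance of that is below 10^-4), which rules them out. Hence G = D_5 (5T2), of order 10. The Galois group D_5 (5T2) has order 10, so the splitting field has degree 10 over Q.

10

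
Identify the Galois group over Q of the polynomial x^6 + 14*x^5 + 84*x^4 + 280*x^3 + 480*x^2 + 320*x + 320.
(C_3 x C_3) : C_4

The polynomial f is an irreducible sextic over Q, so G = Gal(f/Q) is one of the 16 transitive subgroups 6T1, ..., 6T16 of S_6. The discriminant of f is 564385546240000 = 23756800^2, a perfect square, so G is contained in A_6. The transitive groups of degree 6 contained in A_6 are: A_4 (6T4, order 12), S_4 (6T7, order 24), (C_3 x C_3) : C_4 (6T10, order 36), PSL(2,5) (6T12, order 60), A_6 (6T15, order 360). By Dedekind's theorem, for a prime p not dividing disc(f) the degrees of the irreducible factors of f mod p form the cycle type of an element of G. Factoring f modulo the 19 such primes p <= 79 (skipping 2, 5, 29, which divide the discriminant), each new pattern first appears at: mod 3: f = (x^2 + x + 2)(x^4 + x^3 + 2x + 1), pattern 4+2; mod 11: f = (x^3 + 8x + 5)(x^3 + 3x^2 + 10x + 9), pattern 3+3; mod 19: f = (x + 5)(x + 7)(x^2 + 9x + 10)(x^2 + 12x + 2), pattern 2+2+1+1; mod 61: f = (x + 11)(x + 25)(x + 58)(x^3 + 42x^2 + 56x + 51), pattern 3+1+1+1. No other pattern occurs in this range, so the set of observed cycle types is {4+2, 3+3, 2+2+1+1, 3+1+1+1}. The candidates containing elements of all these cycle types are (C_3 x C_3) : C_4 (6T10) of order 36, A_6 (6T15) of order 360; the others are excluded. The observed types are precisely the cycle types that occur in (C_3 x C_3) : C_4 (6T10) (apart from the identity). Each of the other remaining candidates has further cycle types, and by the Chebotarev density theorem the matching factorization patterns would occur for a proportion of primes equal to their share of the group: A_6 (6T15) additionally contains elements of type 5+1 (144 of its 360 elements, about 40% of primes). None of the 19 primes tested shows any such pattern (for each of these groups the chance of that is below 10^-4), which rules them out. Hence G = (C_3 x C_3) : C_4 (6T10), of order 36.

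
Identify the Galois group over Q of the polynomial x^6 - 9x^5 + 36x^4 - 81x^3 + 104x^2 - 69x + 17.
S_4, S_4(6c), the S_4-action on 6 points not in A_6

The polynomial f is an irreducible sextic over Q, so G = Gal(f/Q) is one of the 16 transitive subgroups 6T1, ..., 6T16 of S_6. The discriminant of f is 810448, which is not a perfect square, so G is not contained in A_6. The transitive groups of degree 6 not contained in A_6 are: C_6 (6T1, order 6), S_3 (6T2, order 6), D_6 (6T3, order 12), C_3 x S_3 (6T5, order 18), A_4 x C_2 (6T6, order 24), S_4 (6T8, order 24), S_3 x S_3 (6T9, order 36), S_4 x C_2 (6T11, order 48), (S_3 x S_3) : C_2 (6T13, order 72), PGL(2,5) (6T14, order 120), S_6 (6T16, order 720). By Dedekind's theorem, for a prime p not dividing disc(f) the degrees of the irreducible factors of f mod p form the cycle type of an element of G. Factoring f modulo the 22 such primes p <= 89 (skipping 2, 37, which divide the discriminant), each new pattern first appears at: mod 3: f = (x^3 + x^2 + 2x + 1)(x^3 + 2x^2 + 2x + 2), pattern 3+3; mod 5: f = (x^2 + x + 2)(x^2 + 2x + 4)(x^2 + 3x + 4), pattern 2+2+2; mod 17: f = (x)(x + 14)(x^4 + 11x^3 + x^2 + 7x + 6), pattern 4+1+1; mod 67: f = (x + 3)(x + 61)(x^2 + 64x + 42)(x^2 + 64x + 52), pattern 2+2+1+1. No other pattern occurs in this range, so the set of observed cycle types is {3+3, 2+2+2, 4+1+1, 2+2+1+1}. The candidates containing elements of all these cycle types are S_4 (6T8) of order 24, S_4 x C_2 (6T11) of order 48, PGL(2,5) (6T14) of order 120, S_6 (6T16) of order 720; the others are excluded. The observed types are precisely the cycle types that occur in S_4 (6T8) (apart from the identity). Each of the other remaining candidates has further cycle types, and by the Chebotarev density theorem the matching factorization patterns would occur for a proportion of primes equal to their share of the group: S_4 x C_2 (6T11) additionally contains elements of type 6, 4+2, 2+1+1+1+1 (17 of its 48 elements, about 35% of primes); PGL(2,5) (6T14) additionally contains elements of type 6, 5+1 (44 of its 120 elements, about 37% of primes); S_6 (6T16) additionally contains elements of type 6, 5+1, 4+2, 3+2+1, 3+1+1+1, 2+1+1+1+1 (529 of its 720 elements, about 73% of primes). None of the 22 primes tested shows any such pattern (for each of these groups the chance of that is below 10^-4), which rules them out. Hence G = S_4 (6T8), of order 24.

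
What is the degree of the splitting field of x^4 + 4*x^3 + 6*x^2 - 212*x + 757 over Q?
The degree of the splitting field over Q equals the order of the Galois group, so first determine the group. The polynomial is an irreducible quartic over Q and its discriminant is 176319369216 = 419904^2, a perfect square, so the Galois group is contained in A_4. The resolvent cubic y^3 - 6*y^2 - 3876*y - 38888 is irreducible over Q. An irreducible resolvent with square discriminant gives A_4. The Galois group A_4 (4T4) has order 12, so the splitting field has degree 12 over Q.

12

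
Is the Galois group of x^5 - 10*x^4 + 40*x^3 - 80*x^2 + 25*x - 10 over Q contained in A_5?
The polynomial is irreducible of degree 5 over Q. Its discriminant is 58564000000 = 242000^2, a perfect square. A Galois group lies in the alternating group exactly when the discriminant is a square in Q, so the Galois group (A_5) is contained in A_5.

Yes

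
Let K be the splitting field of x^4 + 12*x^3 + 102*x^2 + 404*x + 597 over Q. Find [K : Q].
12

The degree of the splitting field over Q equals the order of the Galois group, so first determine the group. The polynomial is an irreducible quartic over Q and its discriminant is 4087812096 = 63936^2, a perfect square, so the Galois group is contained in A_4. The resolvent cubic y^3 - 102*y^2 + 2460*y - 5608 is irreducible over Q. An irreducible resolvent with square discriminant gives A_4. The Galois group A_4 (4T4) has order 12, so the splitting field has degree 12 over Q.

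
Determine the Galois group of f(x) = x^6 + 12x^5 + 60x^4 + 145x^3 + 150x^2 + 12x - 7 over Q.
The polynomial f is an irreducible sextic over Q, so G = Gal(f/Q) is one of the 16 transitive subgroups 6T1, ..., 6T16 of S_6. The discriminant of f is 42688773981, which is not a perfect square, so G is not contained in A_6. The transitive groups of degree 6 not contained in A_6 are: C_6 (6T1, order 6), S_3 (6T2, order 6), D_6 (6T3, order 12), C_3 x S_3 (6T5, order 18), A_4 x C_2 (6T6, order 24), S_4 (6T8, order 24), S_3 x S_3 (6T9, order 36), S_4 x C_2 (6T11, order 48), (S_3 x S_3) : C_2 (6T13, order 72), PGL(2,5) (6T14, order 120), S_6 (6T16, order 720). By Dedekind's theorem, for a prime p not dividing disc(f) the degrees of the irreducible factors of f mod p form the cycle type of an element of G. Factoring f modulo the 16 such primes p <= 67 (skipping 3, 7, 29, which divide the discriminant), each new pattern first appears at: mod 2: f = (x^6 + x^3 + 1), pattern 6; mod 5: f = (x + 1)(x + 3)(x^2 + 2)(x^2 + 3x + 3), pattern 2+2+1+1; mod 13: f = (x + 3)(x + 5)(x + 11)(x^3 + 6x^2 + 12x + 5), pattern 3+1+1+1; mod 19: f = (x^2 + 8x + 17)(x^2 + 10x + 13)(x^2 + 13x + 1), pattern 2+2+2; mod 67: f = (x^3 + 6x^2 + 12x + 19)(x^3 + 6x^2 + 12x + 49), pattern 3+3. No other pattern occurs in this range, so the set of observed cycle types is {6, 2+2+1+1, 3+1+1+1, 2+2+2, 3+3}. The candidates containing elements of all these cycle types are S_3 x S_3 (6T9) of order 36, (S_3 x S_3) : C_2 (6T13) of order 72, S_6 (6T16) of order 720; the others are excluded. The observed types are precisely the cycle types that occur in S_3 x S_3 (6T9) (apart from the identity). Each of the other remaining candidates has further cycle types, and by the Chebotarev density theorem the matching factorization patterns would occur for a proportion of primes equal to their share of the group: (S_3 x S_3) : C_2 (6T13) additionally contains elements of type 4+2, 3+2+1, 2+1+1+1+1 (36 of its 72 elements, about 50% of primes); S_6 (6T16) additionally contains elements of type 5+1, 4+2, 4+1+1, 3+2+1, 2+1+1+1+1 (459 of its 720 elements, about 64% of primes). None of the 16 primes tested shows any such pattern (for each of these groups the chance of that is below 10^-4), which rules them out. Hence G = S_3 x S_3 (6T9), of order 36.

S_3 x S_3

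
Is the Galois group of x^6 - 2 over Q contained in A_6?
No

The polynomial is irreducible of degree 6 over Q. Its discriminant is 1492992, which is not a perfect square. A Galois group lies in the alternating group exactly when the discriminant is a square in Q, so the Galois group (D_6) is not contained in A_6.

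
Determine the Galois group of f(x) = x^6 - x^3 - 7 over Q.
The polynomial f is an irreducible sextic over Q, so G = Gal(f/Q) is one of the 16 transitive subgroups 6T1, ..., 6T16 of S_6. The discriminant of f is 871199469, which is not a perfect square, so G is not contained in A_6. The transitive groups of degree 6 not contained in A_6 are: C_6 (6T1, order 6), S_3 (6T2, order 6), D_6 (6T3, order 12), C_3 x S_3 (6T5, order 18), A_4 x C_2 (6T6, order 24), S_4 (6T8, order 24), S_3 x S_3 (6T9, order 36), S_4 x C_2 (6T11, order 48), (S_3 x S_3) : C_2 (6T13, order 72), PGL(2,5) (6T14, order 120), S_6 (6T16, order 720). By Dedekind's theorem, for a prime p not dividing disc(f) the degrees of the irreducible factors of f mod p form the cycle type of an element of G. Factoring f modulo the 16 such primes p <= 67 (skipping 3, 7, 29, which divide the discriminant), each new pattern first appears at: mod 2: f = (x^6 + x^3 + 1), pattern 6; mod 5: f = (x + 1)(x + 2)(x^2 + 3x + 4)(x^2 + 4x + 1), pattern 2+2+1+1; mod 13: f = (x + 2)(x + 5)(x + 6)(x^3 + 4), pattern 3+1+1+1; mod 19: f = (x^2 + 10x + 15)(x^2 + 13x + 13)(x^2 + 15x + 10), pattern 2+2+2; mod 67: f = (x^3 + 18)(x^3 + 48), pattern 3+3. No other pattern occurs in this range, so the set of observed cycle types is {6, 2+2+1+1, 3+1+1+1, 2+2+2, 3+3}. The candidates containing elements of all these cycle types are S_3 x S_3 (6T9) of order 36, (S_3 x S_3) : C_2 (6T13) of order 72, S_6 (6T16) of order 720; the others are excluded. The observed types are precisely the cycle types that occur in S_3 x S_3 (6T9) (apart from the identity). Each of the other remaining candidates has further cycle types, and by the Chebotarev density theorem the matching factorization patterns would occur for a proportion of primes equal to their share of the group: (S_3 x S_3) : C_2 (6T13) additionally contains elements of type 4+2, 3+2+1, 2+1+1+1+1 (36 of its 72 elements, about 50% of primes); S_6 (6T16) additionally contains elements of type 5+1, 4+2, 4+1+1, 3+2+1, 2+1+1+1+1 (459 of its 720 elements, about 64% of primes). None of the 16 primes tested shows any such pattern (for each of these groups the chance of that is below 10^-4), which rules them out. Hence G = S_3 x S_3 (6T9), of order 36.

S_3 x S_3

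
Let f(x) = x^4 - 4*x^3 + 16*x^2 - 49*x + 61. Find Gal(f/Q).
C_4 (also written C4)

The polynomial is an irreducible quartic over Q and its discriminant is 9453125, which is not a perfect square, so the Galois group is not contained in A_4. The resolvent cubic y^3 - 16*y^2 - 48*y + 527 has exactly one rational root, so the Galois group is C_4 or D_4. The quartic becomes reducible over Q(sqrt(disc)), so the group is C_4.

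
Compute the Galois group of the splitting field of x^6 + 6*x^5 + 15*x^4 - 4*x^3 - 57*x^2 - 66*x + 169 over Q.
C_3 x S_3, the group 6T5 of order 18

The polynomial f is an irreducible sextic over Q, so G = Gal(f/Q) is one of the 16 transitive subgroups 6T1, ..., 6T16 of S_6. The discriminant of f is -190210142896128, which is not a perfect square, so G is not contained in A_6. The transitive groups of degree 6 not contained in A_6 are: C_6 (6T1, order 6), S_3 (6T2, order 6), D_6 (6T3, order 12), C_3 x S_3 (6T5, order 18), A_4 x C_2 (6T6, order 24), S_4 (6T8, order 24), S_3 x S_3 (6T9, order 36), S_4 x C_2 (6T11, order 48), (S_3 x S_3) : C_2 (6T13, order 72), PGL(2,5) (6T14, order 120), S_6 (6T16, order 720). By Dedekind's theorem, for a prime p not dividing disc(f) the degrees of the irreducible factors of f mod p form the cycle type of an element of G. Factoring f modulo the 33 such primes p <= 149 (skipping 2, 3, which divide the discriminant), each new pattern first appears at: mod 5: f = (x^6 + x^5 + x^3 + 3x^2 + 4x + 4), pattern 6; mod 7: f = (x + 2)(x + 3)(x + 5)(x^3 + 3x^2 + 3x + 4), pattern 3+1+1+1; mod 17: f = (x^2 + 4x + 14)(x^2 + 9x + 2)(x^2 + 10x + 3), pattern 2+2+2; mod 19: f = (x^3 + 3x^2 + 3x + 5)(x^3 + 3x^2 + 3x + 11), pattern 3+3; mod 73: f = (x + 27)(x + 43)(x + 45)(x + 59)(x + 61)(x + 63), pattern 1+1+1+1+1+1. No other pattern occurs in this range, so the set of observed cycle types is {6, 3+1+1+1, 2+2+2, 3+3, 1+1+1+1+1+1}. The candidates containing elements of all these cycle types are C_3 x S_3 (6T5) of order 18, S_3 x S_3 (6T9) of order 36, (S_3 x S_3) : C_2 (6T13) of order 72, S_6 (6T16) of order 720; the others are excluded. The observed types are precisely the cycle types that occur in C_3 x S_3 (6T5). Each of the other remaining candidates has further cycle types, and by the Chebotarev density theorem the matching factorization patterns would occur for a proportion of primes equal to their share of the group: S_3 x S_3 (6T9) additionally contains elements of type 2+2+1+1 (9 of its 36 elements, about 25% of primes); (S_3 x S_3) : C_2 (6T13) additionally contains elements of type 4+2, 3+2+1, 2+2+1+1, 2+1+1+1+1 (45 of its 72 elements, about 62% of primes); S_6 (6T16) additionally contains elements of type 5+1, 4+2, 4+1+1, 3+2+1, 2+2+1+1, 2+1+1+1+1 (504 of its 720 elements, about 70% of primes). None of the 33 primes tested shows any such pattern (for each of these groups the chance of that is below 10^-4), which rules them out. Hence G = C_3 x S_3 (6T5), of order 18.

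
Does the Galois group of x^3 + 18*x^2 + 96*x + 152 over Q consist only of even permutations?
The polynomial is irreducible of degree 3 over Q. Its discriminant is 5184 = 72^2, a perfect square. A Galois group lies in the alternating group exactly when the discriminant is a square in Q, so the Galois group (C_3) is contained in A_3.

Yes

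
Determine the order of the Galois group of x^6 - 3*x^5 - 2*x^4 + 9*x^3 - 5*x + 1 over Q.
The degree of the splitting field over Q equals the order of the Galois group, so first determine the group. The polynomial f is an irreducible sextic over Q, so G = Gal(f/Q) is one of the 16 transitive subgroups 6T1, ..., 6T16 of S_6. The discriminant of f is 810448, which is not a perfect square, so G is not contained in A_6. The transitive groups of degree 6 not contained in A_6 are: C_6 (6T1, order 6), S_3 (6T2, order 6), D_6 (6T3, order 12), C_3 x S_3 (6T5, order 18), A_4 x C_2 (6T6, order 24), S_4 (6T8, order 24), S_3 x S_3 (6T9, order 36), S_4 x C_2 (6T11, order 48), (S_3 x S_3) : C_2 (6T13, order 72), PGL(2,5) (6T14, order 120), S_6 (6T16, order 720). By Dedekind's theorem, for a prime p not dividing disc(f) the degrees of the irreducible factors of f mod p form the cycle type of an element of G. Factoring f modulo the 23 such primes p <= 97 (skipping 2, 37, which divide the discriminant), each new pattern first appears at: mod 3: f = (x^3 + x^2 + 2)(x^3 + 2x^2 + 2x + 2), pattern 3+3; mod 5: f = (x^2 + 2)(x^2 + 3x + 3)(x^2 + 4x + 1), pattern 2+2+2; mod 67: f = (x + 2)(x + 18)(x + 30)(x + 36)(x + 48)(x + 64), pattern 1+1+1+1+1+1. No other pattern occurs in this range, so the set of observed cycle types is {3+3, 2+2+2, 1+1+1+1+1+1}. The candidates containing elements of all these cycle types are C_6 (6T1) of order 6, S_3 (6T2) of order 6, D_6 (6T3) of order 12, C_3 x S_3 (6T5) of order 18, A_4 x C_2 (6T6) of order 24, S_4 (6T8) of order 24, S_3 x S_3 (6T9) of order 36, S_4 x C_2 (6T11) of order 48, (S_3 x S_3) : C_2 (6T13) of order 72, PGL(2,5) (6T14) of order 120, S_6 (6T16) of order 720; the others are excluded. The observed types are precisely the cycle types that occur in S_3 (6T2). Each of the other remaining candidates has further cycle types, and by the Chebotarev density theorem the matching factorization patterns would occur for a proportion of primes equal to their share of the group: C_6 (6T1) additionally contains elements of type 6 (2 of its 6 elements, about 33% of primes); D_6 (6T3) additionally contains elements of type 6, 2+2+1+1 (5 of its 12 elements, about 42% of primes); C_3 x S_3 (6T5) additionally contains elements of type 6, 3+1+1+1 (10 of its 18 elements, about 56% of primes); A_4 x C_2 (6T6) additionally contains elements of type 6, 2+2+1+1, 2+1+1+1+1 (14 of its 24 elements, about 58% of primes); S_4 (6T8) additionally contains elements of type 4+1+1, 2+2+1+1 (9 of its 24 elements, about 38% of primes); S_3 x S_3 (6T9) additionally contains elements of type 6, 3+1+1+1, 2+2+1+1 (25 of its 36 elements, about 69% of primes); S_4 x C_2 (6T11) additionally contains elements of type 6, 4+2, 4+1+1, 2+2+1+1, 2+1+1+1+1 (32 of its 48 elements, about 67% of primes); (S_3 x S_3) : C_2 (6T13) additionally contains elements of type 6, 4+2, 3+2+1, 3+1+1+1, 2+2+1+1, 2+1+1+1+1 (61 of its 72 elements, about 85% of primes); PGL(2,5) (6T14) additionally contains elements of type 6, 5+1, 4+1+1, 2+2+1+1 (89 of its 120 elements, about 74% of primes); S_6 (6T16) additionally contains elements of type 6, 5+1, 4+2, 4+1+1, 3+2+1, 3+1+1+1, 2+2+1+1, 2+1+1+1+1 (664 of its 720 elements, about 92% of primes). None of the 23 primes tested shows any such pattern (for each of these groups the chance of that is below 10^-4), which rules them out. Hence G = S_3 (6T2), of order 6. The Galois group S_3 (6T2) has order 6, so the splitting field has degree 6 over Q.

6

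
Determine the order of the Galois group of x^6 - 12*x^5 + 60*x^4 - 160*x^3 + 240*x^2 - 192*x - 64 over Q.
The degree of the splitting field over Q equals the order of the Galois group, so first determine the group. The polynomial f is an irreducible sextic over Q, so G = Gal(f/Q) is one of the 16 transitive subgroups 6T1, ..., 6T16 of S_6. The discriminant of f is 1603087953297408, which is not a perfect square, so G is not contained in A_6. The transitive groups of degree 6 not contained in A_6 are: C_6 (6T1, order 6), S_3 (6T2, order 6), D_6 (6T3, order 12), C_3 x S_3 (6T5, order 18), A_4 x C_2 (6T6, order 24), S_4 (6T8, order 24), S_3 x S_3 (6T9, order 36), S_4 x C_2 (6T11, order 48), (S_3 x S_3) : C_2 (6T13, order 72), PGL(2,5) (6T14, order 120), S_6 (6T16, order 720). By Dedekind's theorem, for a prime p not dividing disc(f) the degrees of the irreducible factors of f mod p form the cycle type of an element of G. Factoring f modulo the 79 such primes p <= 419 (skipping 2, 3, which divide the discriminant), each new pattern first appears at: mod 5: f = (x^2 + x + 2)(x^2 + 3x + 3)(x^2 + 4x + 1), pattern 2+2+2; mod 7: f = (x^3 + x^2 + 5x + 2)(x^3 + x^2 + 5x + 3), pattern 3+3; mod 13: f = (x^6 + x^5 + 8x^4 + 9x^3 + 6x^2 + 3x + 1), pattern 6; mod 17: f = (x + 5)(x + 8)(x^2 + 3x + 5)(x^2 + 6x + 16), pattern 2+2+1+1; mod 31: f = (x + 2)(x + 5)(x + 9)(x + 18)(x + 22)(x + 25), pattern 1+1+1+1+1+1. No other pattern occurs in this range, so the set of observed cycle types is {2+2+2, 3+3, 6, 2+2+1+1, 1+1+1+1+1+1}. The candidates containing elements of all these cycle types are D_6 (6T3) of order 12, A_4 x C_2 (6T6) of order 24, S_3 x S_3 (6T9) of order 36, S_4 x C_2 (6T11) of order 48, (S_3 x S_3) : C_2 (6T13) of order 72, PGL(2,5) (6T14) of order 120, S_6 (6T16) of order 720; the others are excluded. The observed types are precisely the cycle types that occur in D_6 (6T3). Each of the other remaining candidates has further cycle types, and by the Chebotarev density theorem the matching factorization patterns would occur for a proportion of primes equal to their share of the group: A_4 x C_2 (6T6) additionally contains elements of type 2+1+1+1+1 (3 of its 24 elements, about 12% of primes); S_3 x S_3 (6T9) additionally contains elements of type 3+1+1+1 (4 of its 36 elements, about 11% of primes); S_4 x C_2 (6T11) additionally contains elements of type 4+2, 4+1+1, 2+1+1+1+1 (15 of its 48 elements, about 31% of primes); (S_3 x S_3) : C_2 (6T13) additionally contains elements of type 4+2, 3+2+1, 3+1+1+1, 2+1+1+1+1 (40 of its 72 elements, about 56% of primes); PGL(2,5) (6T14) additionally contains elements of type 5+1, 4+1+1 (54 of its 120 elements, about 45% of primes); S_6 (6T16) additionally contains elements of type 5+1, 4+2, 4+1+1, 3+2+1, 3+1+1+1, 2+1+1+1+1 (499 of its 720 elements, about 69% of primes). None of the 79 primes tested shows any such pattern (for each of these groups the chance of that is below 10^-4), which rules them out. Hence G = D_6 (6T3), of order 12. The Galois group D_6 (6T3) has order 12, so the splitting field has degree 12 over Q.

12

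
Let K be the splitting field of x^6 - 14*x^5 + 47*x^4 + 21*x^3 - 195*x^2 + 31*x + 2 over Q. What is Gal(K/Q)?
The polynomial f is an irreducible sextic over Q, so G = Gal(f/Q) is one of the 16 transitive subgroups 6T1, ..., 6T16 of S_6. The discriminant of f is 8413926734596681 = 91727459^2, a perfect square, so G is contained in A_6. The transitive groups of degree 6 contained in A_6 are: A_4 (6T4, order 12), S_4 (6T7, order 24), (C_3 x C_3) : C_4 (6T10, order 36), PSL(2,5) (6T12, order 60), A_6 (6T15, order 360). By Dedekind's theorem, for a prime p not dividing disc(f) the degrees of the irreducible factors of f mod p form the cycle type of an element of G. Factoring f modulo the 21 such primes p <= 79 (skipping 19, which divides the discriminant), each new pattern first appears at: mod 2: f = (x)(x^5 + x^3 + x^2 + x + 1), pattern 5+1; mod 7: f = (x^3 + 3x^2 + 3x + 5)(x^3 + 4x^2 + 4x + 6), pattern 3+3; mod 61: f = (x + 1)(x + 22)(x^2 + 8x + 48)(x^2 + 16x + 29), pattern 2+2+1+1. No other pattern occurs in this range, so the set of observed cycle types is {5+1, 3+3, 2+2+1+1}. The candidates containing elements of all these cycle types are PSL(2,5) (6T12) of order 60, A_6 (6T15) of order 360; the others are excluded. The observed types are precisely the cycle types that occur in PSL(2,5) (6T12) (apart from the identity). Each of the other remaining candidates has further cycle types, and by the Chebotarev density theorem the matching factorization patterns would occur for a proportion of primes equal to their share of the group: A_6 (6T15) additionally contains elements of type 4+2, 3+1+1+1 (130 of its 360 elements, about 36% of primes). None of the 21 primes tested shows any such pattern (for each of these groups the chance of that is below 10^-4), which rules them out. Hence G = PSL(2,5) (6T12), of order 60.

6T12: PSL(2,5)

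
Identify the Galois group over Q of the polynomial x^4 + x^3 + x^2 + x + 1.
The polynomial is an irreducible quartic over Q and its discriminant is 125, which is not a perfect square, so the Galois group is not contained in A_4. The resolvent cubic y^3 - y^2 - 3*y + 2 has exactly one rational root, so the Galois group is C_4 or D_4. The quartic becomes reducible over Q(sqrt(disc)), so the group is C_4.

C_4 (order 4)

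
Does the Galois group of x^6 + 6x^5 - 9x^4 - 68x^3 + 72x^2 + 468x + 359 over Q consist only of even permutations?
No

The polynomial is irreducible of degree 6 over Q. Its discriminant is -9221581132716096, which is not a perfect square. A Galois group lies in the alternating group exactly when the discriminant is a square in Q, so the Galois group (A_4 x C_2) is not contained in A_6.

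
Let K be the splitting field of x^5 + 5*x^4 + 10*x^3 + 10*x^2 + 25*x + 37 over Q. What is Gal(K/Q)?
A_5, the alternating group on 5 letters

The polynomial f is an irreducible quintic over Q, so G = Gal(f/Q) is a transitive subgroup of S_5: one of C_5 (5T1, order 5), D_5 (5T2, order 10), F_20 (5T3, order 20), A_5 (5T4, order 60) or S_5 (5T5, order 120). The discriminant of f is 1024000000 = 32000^2, a perfect square, so G is contained in A_5. The transitive groups of degree 5 contained in A_5 are: C_5 (5T1, order 5), D_5 (5T2, order 10), A_5 (5T4, order 60). By Dedekind's theorem, for a prime p not dividing disc(f) the degrees of the irreducible factors of f mod p form the cycle type of an element of G. Factoring f modulo the 2 such primes p <= 7 (skipping 2, 5, which divide the discriminant), each new pattern first appears at: mod 3: f = (x^5 + 2x^4 + x^3 + x^2 + x + 1), pattern 5; mod 7: f = (x + 3)(x + 4)(x^3 + 5x^2 + 5x + 6), pattern 3+1+1. No other pattern occurs in this range, so the set of observed cycle types is {5, 3+1+1}. Among the candidates above, the only group containing elements of all these cycle types is A_5 (5T4) — each of C_5 (5T1), D_5 (5T2) lacks at least one of them. Hence G = A_5 (5T4), of order 60.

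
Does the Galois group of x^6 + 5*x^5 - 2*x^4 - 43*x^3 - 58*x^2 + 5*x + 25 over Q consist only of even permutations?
No

The polynomial is irreducible of degree 6 over Q. Its discriminant is 324179200, which is not a perfect square. A Galois group lies in the alternating group exactly when the discriminant is a square in Q, so the Galois group (S_3) is not contained in A_6.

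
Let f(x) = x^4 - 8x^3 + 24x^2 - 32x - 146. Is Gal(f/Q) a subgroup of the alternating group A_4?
The polynomial is irreducible of degree 4 over Q. Its discriminant is -1088391168, which is not a perfect square. A Galois group lies in the alternating group exactly when the discriminant is a square in Q, so the Galois group (D_4) is not contained in A_4.

No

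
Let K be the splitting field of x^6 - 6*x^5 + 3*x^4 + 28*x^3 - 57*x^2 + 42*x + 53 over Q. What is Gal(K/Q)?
6T6: A_4 x C_2

The polynomial f is an irreducible sextic over Q, so G = Gal(f/Q) is one of the 16 transitive subgroups 6T1, ..., 6T16 of S_6. The discriminant of f is -450868486864896, which is not a perfect square, so G is not contained in A_6. The transitive groups of degree 6 not contained in A_6 are: C_6 (6T1, order 6), S_3 (6T2, order 6), D_6 (6T3, order 12), C_3 x S_3 (6T5, order 18), A_4 x C_2 (6T6, order 24), S_4 (6T8, order 24), S_3 x S_3 (6T9, order 36), S_4 x C_2 (6T11, order 48), (S_3 x S_3) : C_2 (6T13, order 72), PGL(2,5) (6T14, order 120), S_6 (6T16, order 720). By Dedekind's theorem, for a prime p not dividing disc(f) the degrees of the irreducible factors of f mod p form the cycle type of an element of G. Factoring f modulo the 33 such primes p <= 149 (skipping 2, 3, which divide the discriminant), each new pattern first appears at: mod 5: f = (x^3 + 3x + 2)(x^3 + 4x^2 + 4), pattern 3+3; mod 7: f = (x^6 + x^5 + 3x^4 + 6x^2 + 4), pattern 6; mod 17: f = (x + 3)(x + 12)(x^2 + 15x + 8)(x^2 + 15x + 15), pattern 2+2+1+1; mod 19: f = (x + 4)(x + 6)(x + 11)(x + 13)(x^2 + 17x + 6), pattern 2+1+1+1+1; mod 71: f = (x^2 + 69x + 4)(x^2 + 69x + 19)(x^2 + 69x + 39), pattern 2+2+2. No other pattern occurs in this range, so the set of observed cycle types is {3+3, 6, 2+2+1+1, 2+1+1+1+1, 2+2+2}. The candidates containing elements of all these cycle types are A_4 x C_2 (6T6) of order 24, S_4 x C_2 (6T11) of order 48, (S_3 x S_3) : C_2 (6T13) of order 72, S_6 (6T16) of order 720; the others are excluded. The observed types are precisely the cycle types that occur in A_4 x C_2 (6T6) (apart from the identity). Each of the other remaining candidates has further cycle types, and by the Chebotarev density theorem the matching factorization patterns would occur for a proportion of primes equal to their share of the group: S_4 x C_2 (6T11) additionally contains elements of type 4+2, 4+1+1 (12 of its 48 elements, about 25% of primes); (S_3 x S_3) : C_2 (6T13) additionally contains elements of type 4+2, 3+2+1, 3+1+1+1 (34 of its 72 elements, about 47% of primes); S_6 (6T16) additionally contains elements of type 5+1, 4+2, 4+1+1, 3+2+1, 3+1+1+1 (484 of its 720 elements, about 67% of primes). None of the 33 primes tested shows any such pattern (for each of these groups the chance of that is below 10^-4), which rules them out. Hence G = A_4 x C_2 (6T6), of order 24.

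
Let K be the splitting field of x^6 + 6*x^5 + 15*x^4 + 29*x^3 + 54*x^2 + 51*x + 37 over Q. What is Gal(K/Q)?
(S_3 x S_3) : C_2 (also written G72)

The polynomial f is an irreducible sextic over Q, so G = Gal(f/Q) is one of the 16 transitive subgroups 6T1, ..., 6T16 of S_6. The discriminant of f is -945145936107, which is not a perfect square, so G is not contained in A_6. The transitive groups of degree 6 not contained in A_6 are: C_6 (6T1, order 6), S_3 (6T2, order 6), D_6 (6T3, order 12), C_3 x S_3 (6T5, order 18), A_4 x C_2 (6T6, order 24), S_4 (6T8, order 24), S_3 x S_3 (6T9, order 36), S_4 x C_2 (6T11, order 48), (S_3 x S_3) : C_2 (6T13, order 72), PGL(2,5) (6T14, order 120), S_6 (6T16, order 720). By Dedekind's theorem, for a prime p not dividing disc(f) the degrees of the irreducible factors of f mod p form the cycle type of an element of G. Factoring f modulo the 27 such primes p <= 127 (skipping 3, 17, 19, 43, which divide the discriminant), each new pattern first appears at: mod 2: f = (x^6 + x^4 + x^3 + x + 1), pattern 6; mod 7: f = (x + 1)(x^2 + 2x + 5)(x^3 + 3x^2 + 6x + 6), pattern 3+2+1; mod 11: f = (x^2 + 4x + 2)(x^4 + 2x^3 + 5x^2 + 5x + 2), pattern 4+2; mod 13: f = (x + 5)(x + 7)(x^2 + 9x + 6)(x^2 + 11x + 12), pattern 2+2+1+1; mod 61: f = (x + 7)(x + 21)(x + 36)(x + 50)(x^2 + 14x + 42), pattern 2+1+1+1+1; mod 97: f = (x + 14)(x + 26)(x + 60)(x^3 + 3x^2 + 55x + 93), pattern 3+1+1+1; mod 113: f = (x^2 + 2x + 38)(x^2 + 54x + 88)(x^2 + 63x + 95), pattern 2+2+2; mod 127: f = (x^3 + 3x^2 + 52x + 74)(x^3 + 3x^2 + 81x + 64), pattern 3+3. No other pattern occurs in this range, so the set of observed cycle types is {6, 3+2+1, 4+2, 2+2+1+1, 2+1+1+1+1, 3+1+1+1, 2+2+2, 3+3}. The candidates containing elements of all these cycle types are (S_3 x S_3) : C_2 (6T13) of order 72, S_6 (6T16) of order 720; the others are excluded. The observed types are precisely the cycle types that occur in (S_3 x S_3) : C_2 (6T13) (apart from the identity). Each of the other remaining candidates has further cycle types, and by the Chebotarev density theorem the matching factorization patterns would occur for a proportion of primes equal to their share of the group: S_6 (6T16) additionally contains elements of type 5+1, 4+1+1 (234 of its 720 elements, about 32% of primes). None of the 27 primes tested shows any such pattern (for each of these groups the chance of that is below 10^-4), which rules them out. Hence G = (S_3 x S_3) : C_2 (6T13), of order 72.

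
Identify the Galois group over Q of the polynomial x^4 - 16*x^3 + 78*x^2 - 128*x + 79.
D_4

The polynomial is an irreducible quartic over Q and its discriminant is -13075456, which is not a perfect square, so the Galois group is not contained in A_4. The resolvent cubic y^3 - 78*y^2 + 1732*y - 11960 has exactly one rational root, so the Galois group is C_4 or D_4. The quartic remains irreducible over Q(sqrt(disc)), so the group is D_4.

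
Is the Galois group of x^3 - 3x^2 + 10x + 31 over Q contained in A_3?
The polynomial is irreducible of degree 3 over Q. Its discriminant is -42439, which is not a perfect square. A Galois group lies in the alternating group exactly when the discriminant is a square in Q, so the Galois group (S_3) is not contained in A_3.

No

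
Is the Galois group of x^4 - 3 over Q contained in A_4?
No

The polynomial is irreducible of degree 4 over Q. Its discriminant is -6912, which is not a perfect square. A Galois group lies in the alternating group exactly when the discriminant is a square in Q, so the Galois group (D_4) is not contained in A_4.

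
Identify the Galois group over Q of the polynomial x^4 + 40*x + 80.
C_4 (also written C4)

The polynomial is an irreducible quartic over Q and its discriminant is 61952000, which is not a perfect square, so the Galois group is not contained in A_4. The resolvent cubic y^3 - 320*y - 1600 has exactly one rational root, so the Galois group is C_4 or D_4. The quartic becomes reducible over Q(sqrt(disc)), so the group is C_4.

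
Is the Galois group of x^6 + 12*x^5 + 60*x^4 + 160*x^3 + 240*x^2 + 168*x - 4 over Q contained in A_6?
Yes

The polynomial is irreducible of degree 6 over Q. Its discriminant is 746496000000 = 864000^2, a perfect square. A Galois group lies in the alternating group exactly when the discriminant is a square in Q, so the Galois group (A_6) is contained in A_6.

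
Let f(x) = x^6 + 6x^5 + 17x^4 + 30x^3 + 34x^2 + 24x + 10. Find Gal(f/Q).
(S_3 x S_3) : C_2

The polynomial f is an irreducible sextic over Q, so G = Gal(f/Q) is one of the 16 transitive subgroups 6T1, ..., 6T16 of S_6. The discriminant of f is -187648, which is not a perfect square, so G is not contained in A_6. The transitive groups of degree 6 not contained in A_6 are: C_6 (6T1, order 6), S_3 (6T2, order 6), D_6 (6T3, order 12), C_3 x S_3 (6T5, order 18), A_4 x C_2 (6T6, order 24), S_4 (6T8, order 24), S_3 x S_3 (6T9, order 36), S_4 x C_2 (6T11, order 48), (S_3 x S_3) : C_2 (6T13, order 72), PGL(2,5) (6T14, order 120), S_6 (6T16, order 720). By Dedekind's theorem, for a prime p not dividing disc(f) the degrees of the irreducible factors of f mod p form the cycle type of an element of G. Factoring f modulo the 29 such primes p <= 113 (skipping 2, which divides the discriminant), each new pattern first appears at: mod 3: f = (x^6 + 2x^4 + x^2 + 1), pattern 6; mod 5: f = (x)(x^2 + 3x + 4)(x^3 + 3x^2 + 4x + 1), pattern 3+2+1; mod 7: f = (x^2 + x + 6)(x^4 + 5x^3 + 6x^2 + x + 4), pattern 4+2; mod 17: f = (x^3 + 3x^2 + 4x + 7)(x^3 + 3x^2 + 4x + 16), pattern 3+3; mod 19: f = (x^2 + 12x + 18)(x^2 + 14x + 18)(x^2 + 18x + 10), pattern 2+2+2; mod 37: f = (x + 22)(x + 35)(x^2 + 5x + 14)(x^2 + 18x + 15), pattern 2+2+1+1; mod 41: f = (x + 3)(x + 18)(x + 23)(x^3 + 3x^2 + 4x + 35), pattern 3+1+1+1; mod 113: f = (x + 12)(x + 22)(x + 24)(x + 80)(x^2 + 94x + 83), pattern 2+1+1+1+1. No other pattern occurs in this range, so the set of observed cycle types is {6, 3+2+1, 4+2, 3+3, 2+2+2, 2+2+1+1, 3+1+1+1, 2+1+1+1+1}. The candidates containing elements of all these cycle types are (S_3 x S_3) : C_2 (6T13) of order 72, S_6 (6T16) of order 720; the others are excluded. The observed types are precisely the cycle types that occur in (S_3 x S_3) : C_2 (6T13) (apart from the identity). Each of the other remaining candidates has further cycle types, and by the Chebotarev density theorem the matching factorization patterns would occur for a proportion of primes equal to their share of the group: S_6 (6T16) additionally contains elements of type 5+1, 4+1+1 (234 of its 720 elements, about 32% of primes). None of the 29 primes tested shows any such pattern (for each of these groups the chance of that is below 10^-4), which rules them out. Hence G = (S_3 x S_3) : C_2 (6T13), of order 72.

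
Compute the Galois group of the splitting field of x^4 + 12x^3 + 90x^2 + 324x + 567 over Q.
C_4, the cyclic group of order 4

The polynomial is an irreducible quartic over Q and its discriminant is 1088391168, which is not a perfect square, so the Galois group is not contained in A_4. The resolvent cubic y^3 - 90*y^2 + 1620*y + 17496 has exactly one rational root, so the Galois group is C_4 or D_4. The quartic becomes reducible over Q(sqrt(disc)), so the group is C_4.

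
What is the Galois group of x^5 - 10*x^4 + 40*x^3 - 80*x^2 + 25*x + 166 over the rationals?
A_5, the alternating group on 5 letters

The polynomial f is an irreducible quintic over Q, so G = Gal(f/Q) is a transitive subgroup of S_5: one of C_5 (5T1, order 5), D_5 (5T2, order 10), F_20 (5T3, order 20), A_5 (5T4, order 60) or S_5 (5T5, order 120). The discriminant of f is 58564000000 = 242000^2, a perfect square, so G is contained in A_5. The transitive groups of degree 5 contained in A_5 are: C_5 (5T1, order 5), D_5 (5T2, order 10), A_5 (5T4, order 60). By Dedekind's theorem, for a prime p not dividing disc(f) the degrees of the irreducible factors of f mod p form the cycle type of an element of G. Factoring f modulo the 3 such primes p <= 13 (skipping 2, 5, 11, which divide the discriminant), each new pattern first appears at: mod 3: f = (x^5 + 2x^4 + x^3 + x^2 + x + 1), pattern 5; mod 13: f = (x + 4)(x + 6)(x^3 + 6x^2 + 8x + 8), pattern 3+1+1. No other pattern occurs in this range, so the set of observed cycle types is {5, 3+1+1}. Among the candidates above, the only group containing elements of all these cycle types is A_5 (5T4) — each of C_5 (5T1), D_5 (5T2) lacks at least one of them. Hence G = A_5 (5T4), of order 60.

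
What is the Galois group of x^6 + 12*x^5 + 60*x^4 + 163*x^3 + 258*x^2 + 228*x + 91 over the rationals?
The polynomial f is an irreducible sextic over Q, so G = Gal(f/Q) is one of the 16 transitive subgroups 6T1, ..., 6T16 of S_6. The discriminant of f is -177147, which is not a perfect square, so G is not contained in A_6. The transitive groups of degree 6 not contained in A_6 are: C_6 (6T1, order 6), S_3 (6T2, order 6), D_6 (6T3, order 12), C_3 x S_3 (6T5, order 18), A_4 x C_2 (6T6, order 24), S_4 (6T8, order 24), S_3 x S_3 (6T9, order 36), S_4 x C_2 (6T11, order 48), (S_3 x S_3) : C_2 (6T13, order 72), PGL(2,5) (6T14, order 120), S_6 (6T16, order 720). By Dedekind's theorem, for a prime p not dividing disc(f) the degrees of the irreducible factors of f mod p form the cycle type of an element of G. Factoring f modulo the 33 such primes p <= 139 (skipping 3, which divides the discriminant), each new pattern first appears at: mod 2: f = (x^6 + x^3 + 1), pattern 6; mod 7: f = (x)(x + 1)(x + 5)(x^3 + 6x^2 + 5x + 5), pattern 3+1+1+1; mod 17: f = (x^2 + 3)(x^2 + 3x + 9)(x^2 + 9x + 4), pattern 2+2+2; mod 19: f = (x^3 + 6x^2 + 12x + 2)(x^3 + 6x^2 + 12x + 17), pattern 3+3; mod 73: f = (x + 44)(x + 45)(x + 46)(x + 53)(x + 54)(x + 62), pattern 1+1+1+1+1+1. No other pattern occurs in this range, so the set of observed cycle types is {6, 3+1+1+1, 2+2+2, 3+3, 1+1+1+1+1+1}. The candidates containing elements of all these cycle types are C_3 x S_3 (6T5) of order 18, S_3 x S_3 (6T9) of order 36, (S_3 x S_3) : C_2 (6T13) of order 72, S_6 (6T16) of order 720; the others are excluded. The observed types are precisely the cycle types that occur in C_3 x S_3 (6T5). Each of the other remaining candidates has further cycle types, and by the Chebotarev density theorem the matching factorization patterns would occur for a proportion of primes equal to their share of the group: S_3 x S_3 (6T9) additionally contains elements of type 2+2+1+1 (9 of its 36 elements, about 25% of primes); (S_3 x S_3) : C_2 (6T13) additionally contains elements of type 4+2, 3+2+1, 2+2+1+1, 2+1+1+1+1 (45 of its 72 elements, about 62% of primes); S_6 (6T16) additionally contains elements of type 5+1, 4+2, 4+1+1, 3+2+1, 2+2+1+1, 2+1+1+1+1 (504 of its 720 elements, about 70% of primes). None of the 33 primes tested shows any such pattern (for each of these groups the chance of that is below 10^-4), which rules them out. Hence G = C_3 x S_3 (6T5), of order 18.

C_3 x S_3, the group 6T5 of order 18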